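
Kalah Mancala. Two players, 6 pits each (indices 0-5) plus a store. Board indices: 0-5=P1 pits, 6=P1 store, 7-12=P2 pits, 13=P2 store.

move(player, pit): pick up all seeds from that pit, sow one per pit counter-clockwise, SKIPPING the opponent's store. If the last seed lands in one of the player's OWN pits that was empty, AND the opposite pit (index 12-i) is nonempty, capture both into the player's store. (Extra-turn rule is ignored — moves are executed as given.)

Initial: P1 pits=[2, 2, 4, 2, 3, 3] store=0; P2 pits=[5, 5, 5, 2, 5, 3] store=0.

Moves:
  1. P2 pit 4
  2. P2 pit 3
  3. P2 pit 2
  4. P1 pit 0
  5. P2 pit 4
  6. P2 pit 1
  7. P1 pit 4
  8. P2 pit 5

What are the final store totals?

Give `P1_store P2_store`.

Answer: 1 5

Derivation:
Move 1: P2 pit4 -> P1=[3,3,5,2,3,3](0) P2=[5,5,5,2,0,4](1)
Move 2: P2 pit3 -> P1=[3,3,5,2,3,3](0) P2=[5,5,5,0,1,5](1)
Move 3: P2 pit2 -> P1=[4,3,5,2,3,3](0) P2=[5,5,0,1,2,6](2)
Move 4: P1 pit0 -> P1=[0,4,6,3,4,3](0) P2=[5,5,0,1,2,6](2)
Move 5: P2 pit4 -> P1=[0,4,6,3,4,3](0) P2=[5,5,0,1,0,7](3)
Move 6: P2 pit1 -> P1=[0,4,6,3,4,3](0) P2=[5,0,1,2,1,8](4)
Move 7: P1 pit4 -> P1=[0,4,6,3,0,4](1) P2=[6,1,1,2,1,8](4)
Move 8: P2 pit5 -> P1=[1,5,7,4,1,5](1) P2=[7,1,1,2,1,0](5)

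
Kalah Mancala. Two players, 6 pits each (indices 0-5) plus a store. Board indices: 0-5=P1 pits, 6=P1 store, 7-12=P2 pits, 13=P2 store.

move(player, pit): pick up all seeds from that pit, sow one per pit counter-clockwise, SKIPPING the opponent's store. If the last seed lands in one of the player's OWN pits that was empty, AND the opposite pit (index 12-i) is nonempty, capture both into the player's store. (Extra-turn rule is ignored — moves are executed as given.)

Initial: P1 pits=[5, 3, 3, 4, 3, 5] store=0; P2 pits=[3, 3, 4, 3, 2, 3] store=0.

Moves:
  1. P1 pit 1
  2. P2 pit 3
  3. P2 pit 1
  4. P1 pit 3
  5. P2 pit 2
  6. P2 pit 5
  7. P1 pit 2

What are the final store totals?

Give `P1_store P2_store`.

Move 1: P1 pit1 -> P1=[5,0,4,5,4,5](0) P2=[3,3,4,3,2,3](0)
Move 2: P2 pit3 -> P1=[5,0,4,5,4,5](0) P2=[3,3,4,0,3,4](1)
Move 3: P2 pit1 -> P1=[5,0,4,5,4,5](0) P2=[3,0,5,1,4,4](1)
Move 4: P1 pit3 -> P1=[5,0,4,0,5,6](1) P2=[4,1,5,1,4,4](1)
Move 5: P2 pit2 -> P1=[6,0,4,0,5,6](1) P2=[4,1,0,2,5,5](2)
Move 6: P2 pit5 -> P1=[7,1,5,1,5,6](1) P2=[4,1,0,2,5,0](3)
Move 7: P1 pit2 -> P1=[7,1,0,2,6,7](2) P2=[5,1,0,2,5,0](3)

Answer: 2 3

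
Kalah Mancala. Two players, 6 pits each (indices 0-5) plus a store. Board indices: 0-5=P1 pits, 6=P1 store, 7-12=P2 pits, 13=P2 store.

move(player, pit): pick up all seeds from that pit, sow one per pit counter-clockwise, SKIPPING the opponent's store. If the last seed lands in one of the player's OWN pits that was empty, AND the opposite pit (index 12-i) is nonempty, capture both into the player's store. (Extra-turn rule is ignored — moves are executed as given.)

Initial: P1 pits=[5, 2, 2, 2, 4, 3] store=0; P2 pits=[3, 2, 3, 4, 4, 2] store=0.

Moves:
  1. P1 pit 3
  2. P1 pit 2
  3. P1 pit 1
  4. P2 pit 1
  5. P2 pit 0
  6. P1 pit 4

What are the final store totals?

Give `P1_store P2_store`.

Answer: 1 0

Derivation:
Move 1: P1 pit3 -> P1=[5,2,2,0,5,4](0) P2=[3,2,3,4,4,2](0)
Move 2: P1 pit2 -> P1=[5,2,0,1,6,4](0) P2=[3,2,3,4,4,2](0)
Move 3: P1 pit1 -> P1=[5,0,1,2,6,4](0) P2=[3,2,3,4,4,2](0)
Move 4: P2 pit1 -> P1=[5,0,1,2,6,4](0) P2=[3,0,4,5,4,2](0)
Move 5: P2 pit0 -> P1=[5,0,1,2,6,4](0) P2=[0,1,5,6,4,2](0)
Move 6: P1 pit4 -> P1=[5,0,1,2,0,5](1) P2=[1,2,6,7,4,2](0)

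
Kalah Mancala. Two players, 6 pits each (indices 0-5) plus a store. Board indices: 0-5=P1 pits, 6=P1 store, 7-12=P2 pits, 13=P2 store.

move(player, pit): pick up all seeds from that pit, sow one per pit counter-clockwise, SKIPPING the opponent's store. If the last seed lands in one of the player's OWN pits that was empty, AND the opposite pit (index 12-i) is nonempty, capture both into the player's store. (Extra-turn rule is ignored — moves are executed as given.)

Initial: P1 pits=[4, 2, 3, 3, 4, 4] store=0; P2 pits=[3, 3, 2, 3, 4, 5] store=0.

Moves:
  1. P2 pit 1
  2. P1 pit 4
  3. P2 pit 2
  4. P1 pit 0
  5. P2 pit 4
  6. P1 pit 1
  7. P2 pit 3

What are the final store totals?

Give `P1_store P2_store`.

Answer: 3 2

Derivation:
Move 1: P2 pit1 -> P1=[4,2,3,3,4,4](0) P2=[3,0,3,4,5,5](0)
Move 2: P1 pit4 -> P1=[4,2,3,3,0,5](1) P2=[4,1,3,4,5,5](0)
Move 3: P2 pit2 -> P1=[4,2,3,3,0,5](1) P2=[4,1,0,5,6,6](0)
Move 4: P1 pit0 -> P1=[0,3,4,4,0,5](3) P2=[4,0,0,5,6,6](0)
Move 5: P2 pit4 -> P1=[1,4,5,5,0,5](3) P2=[4,0,0,5,0,7](1)
Move 6: P1 pit1 -> P1=[1,0,6,6,1,6](3) P2=[4,0,0,5,0,7](1)
Move 7: P2 pit3 -> P1=[2,1,6,6,1,6](3) P2=[4,0,0,0,1,8](2)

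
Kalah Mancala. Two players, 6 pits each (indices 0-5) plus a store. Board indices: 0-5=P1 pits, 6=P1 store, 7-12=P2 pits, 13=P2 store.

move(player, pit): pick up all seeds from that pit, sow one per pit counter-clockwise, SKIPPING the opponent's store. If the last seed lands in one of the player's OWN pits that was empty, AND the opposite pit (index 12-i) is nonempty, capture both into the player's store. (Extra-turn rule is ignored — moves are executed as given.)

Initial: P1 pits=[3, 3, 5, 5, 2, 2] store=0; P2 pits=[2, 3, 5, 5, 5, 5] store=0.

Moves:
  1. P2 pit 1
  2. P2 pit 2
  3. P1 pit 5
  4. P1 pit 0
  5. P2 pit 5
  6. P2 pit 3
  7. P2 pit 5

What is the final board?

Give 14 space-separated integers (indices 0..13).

Answer: 2 7 8 8 4 0 1 3 0 0 0 8 0 4

Derivation:
Move 1: P2 pit1 -> P1=[3,3,5,5,2,2](0) P2=[2,0,6,6,6,5](0)
Move 2: P2 pit2 -> P1=[4,4,5,5,2,2](0) P2=[2,0,0,7,7,6](1)
Move 3: P1 pit5 -> P1=[4,4,5,5,2,0](1) P2=[3,0,0,7,7,6](1)
Move 4: P1 pit0 -> P1=[0,5,6,6,3,0](1) P2=[3,0,0,7,7,6](1)
Move 5: P2 pit5 -> P1=[1,6,7,7,4,0](1) P2=[3,0,0,7,7,0](2)
Move 6: P2 pit3 -> P1=[2,7,8,8,4,0](1) P2=[3,0,0,0,8,1](3)
Move 7: P2 pit5 -> P1=[2,7,8,8,4,0](1) P2=[3,0,0,0,8,0](4)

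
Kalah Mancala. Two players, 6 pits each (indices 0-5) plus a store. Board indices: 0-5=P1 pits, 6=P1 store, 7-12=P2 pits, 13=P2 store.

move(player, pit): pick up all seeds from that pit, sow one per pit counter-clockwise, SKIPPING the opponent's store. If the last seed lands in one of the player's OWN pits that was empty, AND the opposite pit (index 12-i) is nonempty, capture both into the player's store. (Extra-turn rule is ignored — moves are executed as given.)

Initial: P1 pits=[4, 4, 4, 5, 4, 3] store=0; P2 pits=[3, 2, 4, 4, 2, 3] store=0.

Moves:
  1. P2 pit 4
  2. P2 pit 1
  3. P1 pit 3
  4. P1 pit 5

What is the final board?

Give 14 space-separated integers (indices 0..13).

Move 1: P2 pit4 -> P1=[4,4,4,5,4,3](0) P2=[3,2,4,4,0,4](1)
Move 2: P2 pit1 -> P1=[4,4,4,5,4,3](0) P2=[3,0,5,5,0,4](1)
Move 3: P1 pit3 -> P1=[4,4,4,0,5,4](1) P2=[4,1,5,5,0,4](1)
Move 4: P1 pit5 -> P1=[4,4,4,0,5,0](2) P2=[5,2,6,5,0,4](1)

Answer: 4 4 4 0 5 0 2 5 2 6 5 0 4 1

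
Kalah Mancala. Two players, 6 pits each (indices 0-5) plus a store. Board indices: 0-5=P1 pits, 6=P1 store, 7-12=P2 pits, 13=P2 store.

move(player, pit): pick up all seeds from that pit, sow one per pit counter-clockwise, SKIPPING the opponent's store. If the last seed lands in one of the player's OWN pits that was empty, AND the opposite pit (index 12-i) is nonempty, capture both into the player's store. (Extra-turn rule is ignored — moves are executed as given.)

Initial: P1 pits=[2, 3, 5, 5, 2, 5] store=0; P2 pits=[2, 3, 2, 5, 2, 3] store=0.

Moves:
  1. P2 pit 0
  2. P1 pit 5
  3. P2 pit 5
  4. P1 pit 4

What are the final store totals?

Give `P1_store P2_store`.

Move 1: P2 pit0 -> P1=[2,3,5,5,2,5](0) P2=[0,4,3,5,2,3](0)
Move 2: P1 pit5 -> P1=[2,3,5,5,2,0](1) P2=[1,5,4,6,2,3](0)
Move 3: P2 pit5 -> P1=[3,4,5,5,2,0](1) P2=[1,5,4,6,2,0](1)
Move 4: P1 pit4 -> P1=[3,4,5,5,0,1](2) P2=[1,5,4,6,2,0](1)

Answer: 2 1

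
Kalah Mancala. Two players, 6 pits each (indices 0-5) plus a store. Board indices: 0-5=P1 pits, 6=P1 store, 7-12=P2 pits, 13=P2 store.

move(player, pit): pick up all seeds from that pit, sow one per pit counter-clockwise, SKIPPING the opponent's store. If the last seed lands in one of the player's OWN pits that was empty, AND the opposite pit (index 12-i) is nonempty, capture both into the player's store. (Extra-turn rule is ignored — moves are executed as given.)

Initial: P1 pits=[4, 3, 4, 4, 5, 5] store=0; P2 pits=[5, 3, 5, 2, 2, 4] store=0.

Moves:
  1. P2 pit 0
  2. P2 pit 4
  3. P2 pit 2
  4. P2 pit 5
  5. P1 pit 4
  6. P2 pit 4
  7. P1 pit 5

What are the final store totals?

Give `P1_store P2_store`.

Answer: 2 11

Derivation:
Move 1: P2 pit0 -> P1=[4,3,4,4,5,5](0) P2=[0,4,6,3,3,5](0)
Move 2: P2 pit4 -> P1=[5,3,4,4,5,5](0) P2=[0,4,6,3,0,6](1)
Move 3: P2 pit2 -> P1=[6,4,4,4,5,5](0) P2=[0,4,0,4,1,7](2)
Move 4: P2 pit5 -> P1=[7,5,5,5,6,6](0) P2=[0,4,0,4,1,0](3)
Move 5: P1 pit4 -> P1=[7,5,5,5,0,7](1) P2=[1,5,1,5,1,0](3)
Move 6: P2 pit4 -> P1=[0,5,5,5,0,7](1) P2=[1,5,1,5,0,0](11)
Move 7: P1 pit5 -> P1=[0,5,5,5,0,0](2) P2=[2,6,2,6,1,1](11)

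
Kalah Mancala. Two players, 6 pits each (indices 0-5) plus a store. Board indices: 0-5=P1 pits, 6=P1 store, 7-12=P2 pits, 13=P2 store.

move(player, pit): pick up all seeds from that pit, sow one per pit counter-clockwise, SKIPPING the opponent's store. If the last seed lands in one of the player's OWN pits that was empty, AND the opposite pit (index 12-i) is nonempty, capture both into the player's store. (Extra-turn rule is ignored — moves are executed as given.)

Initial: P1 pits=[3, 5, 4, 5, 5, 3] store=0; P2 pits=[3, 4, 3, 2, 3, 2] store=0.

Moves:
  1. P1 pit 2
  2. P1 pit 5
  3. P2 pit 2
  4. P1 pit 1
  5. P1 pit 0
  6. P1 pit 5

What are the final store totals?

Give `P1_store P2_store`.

Answer: 4 1

Derivation:
Move 1: P1 pit2 -> P1=[3,5,0,6,6,4](1) P2=[3,4,3,2,3,2](0)
Move 2: P1 pit5 -> P1=[3,5,0,6,6,0](2) P2=[4,5,4,2,3,2](0)
Move 3: P2 pit2 -> P1=[3,5,0,6,6,0](2) P2=[4,5,0,3,4,3](1)
Move 4: P1 pit1 -> P1=[3,0,1,7,7,1](3) P2=[4,5,0,3,4,3](1)
Move 5: P1 pit0 -> P1=[0,1,2,8,7,1](3) P2=[4,5,0,3,4,3](1)
Move 6: P1 pit5 -> P1=[0,1,2,8,7,0](4) P2=[4,5,0,3,4,3](1)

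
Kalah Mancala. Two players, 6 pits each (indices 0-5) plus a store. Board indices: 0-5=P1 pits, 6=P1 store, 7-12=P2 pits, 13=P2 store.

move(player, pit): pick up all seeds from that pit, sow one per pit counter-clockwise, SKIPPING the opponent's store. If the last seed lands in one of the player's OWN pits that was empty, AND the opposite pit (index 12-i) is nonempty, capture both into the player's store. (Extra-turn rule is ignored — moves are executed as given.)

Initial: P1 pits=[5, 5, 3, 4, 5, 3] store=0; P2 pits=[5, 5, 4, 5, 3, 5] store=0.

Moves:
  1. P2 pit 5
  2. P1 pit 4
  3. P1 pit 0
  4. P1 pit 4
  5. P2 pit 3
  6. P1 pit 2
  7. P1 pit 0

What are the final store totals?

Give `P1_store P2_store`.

Move 1: P2 pit5 -> P1=[6,6,4,5,5,3](0) P2=[5,5,4,5,3,0](1)
Move 2: P1 pit4 -> P1=[6,6,4,5,0,4](1) P2=[6,6,5,5,3,0](1)
Move 3: P1 pit0 -> P1=[0,7,5,6,1,5](2) P2=[6,6,5,5,3,0](1)
Move 4: P1 pit4 -> P1=[0,7,5,6,0,6](2) P2=[6,6,5,5,3,0](1)
Move 5: P2 pit3 -> P1=[1,8,5,6,0,6](2) P2=[6,6,5,0,4,1](2)
Move 6: P1 pit2 -> P1=[1,8,0,7,1,7](3) P2=[7,6,5,0,4,1](2)
Move 7: P1 pit0 -> P1=[0,9,0,7,1,7](3) P2=[7,6,5,0,4,1](2)

Answer: 3 2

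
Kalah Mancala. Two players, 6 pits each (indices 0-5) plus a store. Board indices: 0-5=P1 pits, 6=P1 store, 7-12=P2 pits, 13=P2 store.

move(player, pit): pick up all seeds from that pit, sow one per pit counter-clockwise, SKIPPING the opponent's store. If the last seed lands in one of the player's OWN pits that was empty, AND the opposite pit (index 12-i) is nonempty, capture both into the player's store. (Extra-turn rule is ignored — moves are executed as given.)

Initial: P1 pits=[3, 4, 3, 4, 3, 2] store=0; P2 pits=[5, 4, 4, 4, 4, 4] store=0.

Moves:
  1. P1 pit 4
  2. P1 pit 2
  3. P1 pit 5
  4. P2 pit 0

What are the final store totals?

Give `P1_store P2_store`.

Move 1: P1 pit4 -> P1=[3,4,3,4,0,3](1) P2=[6,4,4,4,4,4](0)
Move 2: P1 pit2 -> P1=[3,4,0,5,1,4](1) P2=[6,4,4,4,4,4](0)
Move 3: P1 pit5 -> P1=[3,4,0,5,1,0](2) P2=[7,5,5,4,4,4](0)
Move 4: P2 pit0 -> P1=[4,4,0,5,1,0](2) P2=[0,6,6,5,5,5](1)

Answer: 2 1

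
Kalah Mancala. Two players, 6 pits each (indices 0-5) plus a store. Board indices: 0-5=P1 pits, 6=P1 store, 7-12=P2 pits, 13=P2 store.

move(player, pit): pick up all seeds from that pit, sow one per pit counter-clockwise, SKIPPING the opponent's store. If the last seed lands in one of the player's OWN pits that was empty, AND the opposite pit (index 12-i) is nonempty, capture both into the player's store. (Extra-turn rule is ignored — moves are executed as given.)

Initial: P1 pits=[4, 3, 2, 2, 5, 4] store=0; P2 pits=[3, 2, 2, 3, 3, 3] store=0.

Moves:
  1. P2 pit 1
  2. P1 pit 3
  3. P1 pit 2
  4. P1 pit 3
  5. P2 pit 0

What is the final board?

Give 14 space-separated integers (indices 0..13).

Answer: 4 3 0 0 8 5 0 0 1 4 5 3 3 0

Derivation:
Move 1: P2 pit1 -> P1=[4,3,2,2,5,4](0) P2=[3,0,3,4,3,3](0)
Move 2: P1 pit3 -> P1=[4,3,2,0,6,5](0) P2=[3,0,3,4,3,3](0)
Move 3: P1 pit2 -> P1=[4,3,0,1,7,5](0) P2=[3,0,3,4,3,3](0)
Move 4: P1 pit3 -> P1=[4,3,0,0,8,5](0) P2=[3,0,3,4,3,3](0)
Move 5: P2 pit0 -> P1=[4,3,0,0,8,5](0) P2=[0,1,4,5,3,3](0)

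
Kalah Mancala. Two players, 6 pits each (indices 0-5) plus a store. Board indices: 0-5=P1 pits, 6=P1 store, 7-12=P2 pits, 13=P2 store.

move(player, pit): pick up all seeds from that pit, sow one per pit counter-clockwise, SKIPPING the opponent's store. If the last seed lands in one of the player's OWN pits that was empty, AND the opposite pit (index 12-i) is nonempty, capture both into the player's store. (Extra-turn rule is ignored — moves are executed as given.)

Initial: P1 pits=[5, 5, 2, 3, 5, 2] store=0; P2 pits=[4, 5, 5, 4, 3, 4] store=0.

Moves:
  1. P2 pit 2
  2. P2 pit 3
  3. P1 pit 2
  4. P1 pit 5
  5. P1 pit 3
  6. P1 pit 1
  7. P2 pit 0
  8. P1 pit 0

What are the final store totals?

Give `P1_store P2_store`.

Answer: 4 3

Derivation:
Move 1: P2 pit2 -> P1=[6,5,2,3,5,2](0) P2=[4,5,0,5,4,5](1)
Move 2: P2 pit3 -> P1=[7,6,2,3,5,2](0) P2=[4,5,0,0,5,6](2)
Move 3: P1 pit2 -> P1=[7,6,0,4,6,2](0) P2=[4,5,0,0,5,6](2)
Move 4: P1 pit5 -> P1=[7,6,0,4,6,0](1) P2=[5,5,0,0,5,6](2)
Move 5: P1 pit3 -> P1=[7,6,0,0,7,1](2) P2=[6,5,0,0,5,6](2)
Move 6: P1 pit1 -> P1=[7,0,1,1,8,2](3) P2=[7,5,0,0,5,6](2)
Move 7: P2 pit0 -> P1=[8,0,1,1,8,2](3) P2=[0,6,1,1,6,7](3)
Move 8: P1 pit0 -> P1=[0,1,2,2,9,3](4) P2=[1,7,1,1,6,7](3)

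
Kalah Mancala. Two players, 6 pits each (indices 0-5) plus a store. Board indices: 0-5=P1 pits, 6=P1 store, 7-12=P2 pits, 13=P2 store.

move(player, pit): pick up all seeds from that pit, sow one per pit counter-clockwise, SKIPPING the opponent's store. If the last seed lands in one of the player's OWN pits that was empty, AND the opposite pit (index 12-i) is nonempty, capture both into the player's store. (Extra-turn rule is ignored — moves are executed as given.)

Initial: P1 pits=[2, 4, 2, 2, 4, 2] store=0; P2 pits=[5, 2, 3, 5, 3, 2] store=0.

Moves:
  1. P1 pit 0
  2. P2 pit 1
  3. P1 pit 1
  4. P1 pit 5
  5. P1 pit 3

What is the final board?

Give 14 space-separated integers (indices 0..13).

Move 1: P1 pit0 -> P1=[0,5,3,2,4,2](0) P2=[5,2,3,5,3,2](0)
Move 2: P2 pit1 -> P1=[0,5,3,2,4,2](0) P2=[5,0,4,6,3,2](0)
Move 3: P1 pit1 -> P1=[0,0,4,3,5,3](1) P2=[5,0,4,6,3,2](0)
Move 4: P1 pit5 -> P1=[0,0,4,3,5,0](2) P2=[6,1,4,6,3,2](0)
Move 5: P1 pit3 -> P1=[0,0,4,0,6,1](3) P2=[6,1,4,6,3,2](0)

Answer: 0 0 4 0 6 1 3 6 1 4 6 3 2 0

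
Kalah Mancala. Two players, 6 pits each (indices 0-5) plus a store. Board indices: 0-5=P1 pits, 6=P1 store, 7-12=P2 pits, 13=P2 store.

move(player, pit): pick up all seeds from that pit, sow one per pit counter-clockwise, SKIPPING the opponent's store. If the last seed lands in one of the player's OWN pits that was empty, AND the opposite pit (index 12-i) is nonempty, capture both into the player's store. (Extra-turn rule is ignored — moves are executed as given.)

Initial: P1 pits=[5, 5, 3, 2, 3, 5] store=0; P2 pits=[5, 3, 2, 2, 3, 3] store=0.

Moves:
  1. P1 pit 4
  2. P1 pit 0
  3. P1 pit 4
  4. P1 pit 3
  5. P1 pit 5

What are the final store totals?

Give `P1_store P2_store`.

Move 1: P1 pit4 -> P1=[5,5,3,2,0,6](1) P2=[6,3,2,2,3,3](0)
Move 2: P1 pit0 -> P1=[0,6,4,3,1,7](1) P2=[6,3,2,2,3,3](0)
Move 3: P1 pit4 -> P1=[0,6,4,3,0,8](1) P2=[6,3,2,2,3,3](0)
Move 4: P1 pit3 -> P1=[0,6,4,0,1,9](2) P2=[6,3,2,2,3,3](0)
Move 5: P1 pit5 -> P1=[1,7,4,0,1,0](3) P2=[7,4,3,3,4,4](0)

Answer: 3 0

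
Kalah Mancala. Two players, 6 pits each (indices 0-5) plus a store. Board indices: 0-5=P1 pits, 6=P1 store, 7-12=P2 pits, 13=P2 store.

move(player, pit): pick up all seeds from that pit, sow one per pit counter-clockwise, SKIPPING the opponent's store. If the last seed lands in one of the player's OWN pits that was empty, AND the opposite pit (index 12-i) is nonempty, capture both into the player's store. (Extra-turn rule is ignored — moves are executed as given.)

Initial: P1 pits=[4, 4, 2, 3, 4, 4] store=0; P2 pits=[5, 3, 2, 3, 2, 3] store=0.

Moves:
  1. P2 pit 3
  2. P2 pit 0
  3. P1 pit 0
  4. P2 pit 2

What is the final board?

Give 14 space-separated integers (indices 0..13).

Move 1: P2 pit3 -> P1=[4,4,2,3,4,4](0) P2=[5,3,2,0,3,4](1)
Move 2: P2 pit0 -> P1=[4,4,2,3,4,4](0) P2=[0,4,3,1,4,5](1)
Move 3: P1 pit0 -> P1=[0,5,3,4,5,4](0) P2=[0,4,3,1,4,5](1)
Move 4: P2 pit2 -> P1=[0,5,3,4,5,4](0) P2=[0,4,0,2,5,6](1)

Answer: 0 5 3 4 5 4 0 0 4 0 2 5 6 1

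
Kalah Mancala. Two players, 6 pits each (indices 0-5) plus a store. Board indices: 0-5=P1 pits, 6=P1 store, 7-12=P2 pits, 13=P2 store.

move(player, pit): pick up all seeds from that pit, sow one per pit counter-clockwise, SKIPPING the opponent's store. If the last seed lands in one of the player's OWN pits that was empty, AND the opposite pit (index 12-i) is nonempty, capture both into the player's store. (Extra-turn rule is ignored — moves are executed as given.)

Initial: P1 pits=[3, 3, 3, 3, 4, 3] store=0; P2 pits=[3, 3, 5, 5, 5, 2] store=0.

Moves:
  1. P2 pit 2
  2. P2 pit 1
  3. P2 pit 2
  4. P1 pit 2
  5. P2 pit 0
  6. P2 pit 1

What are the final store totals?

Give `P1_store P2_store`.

Move 1: P2 pit2 -> P1=[4,3,3,3,4,3](0) P2=[3,3,0,6,6,3](1)
Move 2: P2 pit1 -> P1=[4,3,3,3,4,3](0) P2=[3,0,1,7,7,3](1)
Move 3: P2 pit2 -> P1=[4,3,3,3,4,3](0) P2=[3,0,0,8,7,3](1)
Move 4: P1 pit2 -> P1=[4,3,0,4,5,4](0) P2=[3,0,0,8,7,3](1)
Move 5: P2 pit0 -> P1=[4,3,0,4,5,4](0) P2=[0,1,1,9,7,3](1)
Move 6: P2 pit1 -> P1=[4,3,0,4,5,4](0) P2=[0,0,2,9,7,3](1)

Answer: 0 1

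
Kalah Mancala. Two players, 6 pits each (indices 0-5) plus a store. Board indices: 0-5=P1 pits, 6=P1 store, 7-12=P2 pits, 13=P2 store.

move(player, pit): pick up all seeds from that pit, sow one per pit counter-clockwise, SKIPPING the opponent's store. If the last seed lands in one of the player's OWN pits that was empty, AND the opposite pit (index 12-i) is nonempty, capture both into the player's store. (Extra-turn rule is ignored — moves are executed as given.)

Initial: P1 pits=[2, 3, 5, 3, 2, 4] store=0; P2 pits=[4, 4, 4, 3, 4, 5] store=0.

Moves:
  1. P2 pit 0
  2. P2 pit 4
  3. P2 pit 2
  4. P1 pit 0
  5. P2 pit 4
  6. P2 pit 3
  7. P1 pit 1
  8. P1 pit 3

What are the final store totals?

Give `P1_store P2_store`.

Answer: 2 3

Derivation:
Move 1: P2 pit0 -> P1=[2,3,5,3,2,4](0) P2=[0,5,5,4,5,5](0)
Move 2: P2 pit4 -> P1=[3,4,6,3,2,4](0) P2=[0,5,5,4,0,6](1)
Move 3: P2 pit2 -> P1=[4,4,6,3,2,4](0) P2=[0,5,0,5,1,7](2)
Move 4: P1 pit0 -> P1=[0,5,7,4,3,4](0) P2=[0,5,0,5,1,7](2)
Move 5: P2 pit4 -> P1=[0,5,7,4,3,4](0) P2=[0,5,0,5,0,8](2)
Move 6: P2 pit3 -> P1=[1,6,7,4,3,4](0) P2=[0,5,0,0,1,9](3)
Move 7: P1 pit1 -> P1=[1,0,8,5,4,5](1) P2=[1,5,0,0,1,9](3)
Move 8: P1 pit3 -> P1=[1,0,8,0,5,6](2) P2=[2,6,0,0,1,9](3)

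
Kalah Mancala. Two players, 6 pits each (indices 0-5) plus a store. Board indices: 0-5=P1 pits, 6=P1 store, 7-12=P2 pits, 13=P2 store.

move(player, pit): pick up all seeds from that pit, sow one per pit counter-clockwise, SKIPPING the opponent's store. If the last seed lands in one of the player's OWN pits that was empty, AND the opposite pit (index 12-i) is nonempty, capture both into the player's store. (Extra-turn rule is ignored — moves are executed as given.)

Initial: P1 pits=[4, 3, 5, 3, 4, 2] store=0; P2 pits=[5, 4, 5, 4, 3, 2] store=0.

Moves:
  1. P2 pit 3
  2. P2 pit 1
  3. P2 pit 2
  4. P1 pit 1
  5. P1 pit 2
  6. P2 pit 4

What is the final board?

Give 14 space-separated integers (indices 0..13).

Move 1: P2 pit3 -> P1=[5,3,5,3,4,2](0) P2=[5,4,5,0,4,3](1)
Move 2: P2 pit1 -> P1=[5,3,5,3,4,2](0) P2=[5,0,6,1,5,4](1)
Move 3: P2 pit2 -> P1=[6,4,5,3,4,2](0) P2=[5,0,0,2,6,5](2)
Move 4: P1 pit1 -> P1=[6,0,6,4,5,3](0) P2=[5,0,0,2,6,5](2)
Move 5: P1 pit2 -> P1=[6,0,0,5,6,4](1) P2=[6,1,0,2,6,5](2)
Move 6: P2 pit4 -> P1=[7,1,1,6,6,4](1) P2=[6,1,0,2,0,6](3)

Answer: 7 1 1 6 6 4 1 6 1 0 2 0 6 3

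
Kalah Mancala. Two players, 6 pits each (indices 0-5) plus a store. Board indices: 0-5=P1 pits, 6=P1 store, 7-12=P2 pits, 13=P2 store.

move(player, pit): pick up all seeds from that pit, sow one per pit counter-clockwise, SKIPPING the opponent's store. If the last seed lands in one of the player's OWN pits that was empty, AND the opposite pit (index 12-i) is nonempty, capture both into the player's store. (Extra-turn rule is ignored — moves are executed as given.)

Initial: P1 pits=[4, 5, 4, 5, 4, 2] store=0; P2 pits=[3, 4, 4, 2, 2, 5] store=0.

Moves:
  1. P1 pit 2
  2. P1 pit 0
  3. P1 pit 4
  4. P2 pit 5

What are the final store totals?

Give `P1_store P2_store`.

Move 1: P1 pit2 -> P1=[4,5,0,6,5,3](1) P2=[3,4,4,2,2,5](0)
Move 2: P1 pit0 -> P1=[0,6,1,7,6,3](1) P2=[3,4,4,2,2,5](0)
Move 3: P1 pit4 -> P1=[0,6,1,7,0,4](2) P2=[4,5,5,3,2,5](0)
Move 4: P2 pit5 -> P1=[1,7,2,8,0,4](2) P2=[4,5,5,3,2,0](1)

Answer: 2 1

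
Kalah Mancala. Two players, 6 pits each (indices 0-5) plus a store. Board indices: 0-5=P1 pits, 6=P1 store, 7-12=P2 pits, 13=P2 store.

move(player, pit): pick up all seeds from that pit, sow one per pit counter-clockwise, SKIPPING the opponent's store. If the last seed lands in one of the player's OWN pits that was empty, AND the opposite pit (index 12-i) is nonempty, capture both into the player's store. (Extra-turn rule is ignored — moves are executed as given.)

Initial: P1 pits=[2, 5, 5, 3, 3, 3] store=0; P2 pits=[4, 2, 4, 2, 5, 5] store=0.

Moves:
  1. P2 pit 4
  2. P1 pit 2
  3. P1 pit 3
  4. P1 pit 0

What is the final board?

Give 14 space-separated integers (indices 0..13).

Move 1: P2 pit4 -> P1=[3,6,6,3,3,3](0) P2=[4,2,4,2,0,6](1)
Move 2: P1 pit2 -> P1=[3,6,0,4,4,4](1) P2=[5,3,4,2,0,6](1)
Move 3: P1 pit3 -> P1=[3,6,0,0,5,5](2) P2=[6,3,4,2,0,6](1)
Move 4: P1 pit0 -> P1=[0,7,1,0,5,5](7) P2=[6,3,0,2,0,6](1)

Answer: 0 7 1 0 5 5 7 6 3 0 2 0 6 1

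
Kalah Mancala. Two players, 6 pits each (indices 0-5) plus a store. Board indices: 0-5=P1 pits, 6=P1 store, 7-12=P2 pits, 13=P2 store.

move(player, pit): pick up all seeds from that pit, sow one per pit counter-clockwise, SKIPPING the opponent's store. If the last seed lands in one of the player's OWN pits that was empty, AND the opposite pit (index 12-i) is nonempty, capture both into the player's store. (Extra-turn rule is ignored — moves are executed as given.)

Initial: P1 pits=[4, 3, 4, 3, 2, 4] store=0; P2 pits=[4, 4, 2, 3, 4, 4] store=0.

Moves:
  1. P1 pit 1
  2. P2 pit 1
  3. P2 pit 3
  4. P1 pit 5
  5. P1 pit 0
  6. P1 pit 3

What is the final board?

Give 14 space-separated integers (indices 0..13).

Answer: 0 1 6 0 5 1 8 1 2 4 0 6 6 1

Derivation:
Move 1: P1 pit1 -> P1=[4,0,5,4,3,4](0) P2=[4,4,2,3,4,4](0)
Move 2: P2 pit1 -> P1=[4,0,5,4,3,4](0) P2=[4,0,3,4,5,5](0)
Move 3: P2 pit3 -> P1=[5,0,5,4,3,4](0) P2=[4,0,3,0,6,6](1)
Move 4: P1 pit5 -> P1=[5,0,5,4,3,0](1) P2=[5,1,4,0,6,6](1)
Move 5: P1 pit0 -> P1=[0,1,6,5,4,0](7) P2=[0,1,4,0,6,6](1)
Move 6: P1 pit3 -> P1=[0,1,6,0,5,1](8) P2=[1,2,4,0,6,6](1)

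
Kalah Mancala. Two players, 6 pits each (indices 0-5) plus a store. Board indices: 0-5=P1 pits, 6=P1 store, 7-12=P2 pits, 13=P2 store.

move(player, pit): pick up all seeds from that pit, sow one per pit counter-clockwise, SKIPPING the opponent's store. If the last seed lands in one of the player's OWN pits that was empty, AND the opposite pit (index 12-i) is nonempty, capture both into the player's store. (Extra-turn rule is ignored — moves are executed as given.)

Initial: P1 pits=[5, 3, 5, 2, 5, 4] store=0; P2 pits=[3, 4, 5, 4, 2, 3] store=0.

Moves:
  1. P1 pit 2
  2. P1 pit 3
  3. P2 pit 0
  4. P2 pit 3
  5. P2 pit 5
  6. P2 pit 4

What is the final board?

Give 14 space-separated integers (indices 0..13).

Answer: 8 6 1 0 7 6 2 0 5 6 0 0 1 3

Derivation:
Move 1: P1 pit2 -> P1=[5,3,0,3,6,5](1) P2=[4,4,5,4,2,3](0)
Move 2: P1 pit3 -> P1=[5,3,0,0,7,6](2) P2=[4,4,5,4,2,3](0)
Move 3: P2 pit0 -> P1=[5,3,0,0,7,6](2) P2=[0,5,6,5,3,3](0)
Move 4: P2 pit3 -> P1=[6,4,0,0,7,6](2) P2=[0,5,6,0,4,4](1)
Move 5: P2 pit5 -> P1=[7,5,1,0,7,6](2) P2=[0,5,6,0,4,0](2)
Move 6: P2 pit4 -> P1=[8,6,1,0,7,6](2) P2=[0,5,6,0,0,1](3)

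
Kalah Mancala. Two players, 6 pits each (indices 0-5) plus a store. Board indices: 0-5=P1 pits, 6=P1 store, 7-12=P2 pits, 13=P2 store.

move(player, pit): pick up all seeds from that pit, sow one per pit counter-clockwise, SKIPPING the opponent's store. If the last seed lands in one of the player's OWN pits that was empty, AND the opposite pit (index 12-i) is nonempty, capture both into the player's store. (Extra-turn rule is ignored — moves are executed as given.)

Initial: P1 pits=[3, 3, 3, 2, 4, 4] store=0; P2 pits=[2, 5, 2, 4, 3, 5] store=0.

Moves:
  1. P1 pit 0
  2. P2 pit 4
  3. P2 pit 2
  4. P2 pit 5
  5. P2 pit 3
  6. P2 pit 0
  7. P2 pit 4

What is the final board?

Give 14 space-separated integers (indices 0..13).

Answer: 3 2 5 0 5 4 0 0 6 0 0 0 2 13

Derivation:
Move 1: P1 pit0 -> P1=[0,4,4,3,4,4](0) P2=[2,5,2,4,3,5](0)
Move 2: P2 pit4 -> P1=[1,4,4,3,4,4](0) P2=[2,5,2,4,0,6](1)
Move 3: P2 pit2 -> P1=[1,0,4,3,4,4](0) P2=[2,5,0,5,0,6](6)
Move 4: P2 pit5 -> P1=[2,1,5,4,5,4](0) P2=[2,5,0,5,0,0](7)
Move 5: P2 pit3 -> P1=[3,2,5,4,5,4](0) P2=[2,5,0,0,1,1](8)
Move 6: P2 pit0 -> P1=[3,2,5,0,5,4](0) P2=[0,6,0,0,1,1](13)
Move 7: P2 pit4 -> P1=[3,2,5,0,5,4](0) P2=[0,6,0,0,0,2](13)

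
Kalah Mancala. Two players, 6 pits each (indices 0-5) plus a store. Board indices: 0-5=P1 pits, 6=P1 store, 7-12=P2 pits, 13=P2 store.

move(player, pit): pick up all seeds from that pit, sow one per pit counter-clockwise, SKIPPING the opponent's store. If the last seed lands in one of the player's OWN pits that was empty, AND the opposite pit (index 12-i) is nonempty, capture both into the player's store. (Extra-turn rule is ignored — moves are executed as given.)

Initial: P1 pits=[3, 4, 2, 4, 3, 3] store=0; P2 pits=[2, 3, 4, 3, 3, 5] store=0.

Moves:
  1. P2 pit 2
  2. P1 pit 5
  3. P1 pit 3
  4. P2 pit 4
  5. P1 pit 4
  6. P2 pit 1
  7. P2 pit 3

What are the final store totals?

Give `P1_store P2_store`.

Answer: 3 4

Derivation:
Move 1: P2 pit2 -> P1=[3,4,2,4,3,3](0) P2=[2,3,0,4,4,6](1)
Move 2: P1 pit5 -> P1=[3,4,2,4,3,0](1) P2=[3,4,0,4,4,6](1)
Move 3: P1 pit3 -> P1=[3,4,2,0,4,1](2) P2=[4,4,0,4,4,6](1)
Move 4: P2 pit4 -> P1=[4,5,2,0,4,1](2) P2=[4,4,0,4,0,7](2)
Move 5: P1 pit4 -> P1=[4,5,2,0,0,2](3) P2=[5,5,0,4,0,7](2)
Move 6: P2 pit1 -> P1=[4,5,2,0,0,2](3) P2=[5,0,1,5,1,8](3)
Move 7: P2 pit3 -> P1=[5,6,2,0,0,2](3) P2=[5,0,1,0,2,9](4)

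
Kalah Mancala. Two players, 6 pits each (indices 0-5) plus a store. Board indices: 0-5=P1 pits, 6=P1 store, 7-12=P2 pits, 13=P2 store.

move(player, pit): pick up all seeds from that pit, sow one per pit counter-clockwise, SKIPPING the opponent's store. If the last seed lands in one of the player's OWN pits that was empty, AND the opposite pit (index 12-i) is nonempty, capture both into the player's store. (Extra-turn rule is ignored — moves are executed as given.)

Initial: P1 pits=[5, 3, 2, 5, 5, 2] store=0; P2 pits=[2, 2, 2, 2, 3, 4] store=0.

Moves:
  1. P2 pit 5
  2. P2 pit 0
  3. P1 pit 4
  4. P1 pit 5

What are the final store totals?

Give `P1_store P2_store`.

Answer: 2 1

Derivation:
Move 1: P2 pit5 -> P1=[6,4,3,5,5,2](0) P2=[2,2,2,2,3,0](1)
Move 2: P2 pit0 -> P1=[6,4,3,5,5,2](0) P2=[0,3,3,2,3,0](1)
Move 3: P1 pit4 -> P1=[6,4,3,5,0,3](1) P2=[1,4,4,2,3,0](1)
Move 4: P1 pit5 -> P1=[6,4,3,5,0,0](2) P2=[2,5,4,2,3,0](1)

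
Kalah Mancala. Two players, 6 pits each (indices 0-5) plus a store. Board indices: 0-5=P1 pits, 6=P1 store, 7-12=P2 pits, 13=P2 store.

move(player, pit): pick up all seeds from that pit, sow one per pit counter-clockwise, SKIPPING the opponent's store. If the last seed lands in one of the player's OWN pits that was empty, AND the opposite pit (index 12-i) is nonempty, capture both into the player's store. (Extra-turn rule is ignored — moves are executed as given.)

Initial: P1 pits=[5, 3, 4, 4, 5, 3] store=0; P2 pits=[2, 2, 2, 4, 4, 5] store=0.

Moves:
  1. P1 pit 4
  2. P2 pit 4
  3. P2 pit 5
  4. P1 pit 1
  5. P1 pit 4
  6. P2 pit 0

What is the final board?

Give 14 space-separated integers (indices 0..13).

Move 1: P1 pit4 -> P1=[5,3,4,4,0,4](1) P2=[3,3,3,4,4,5](0)
Move 2: P2 pit4 -> P1=[6,4,4,4,0,4](1) P2=[3,3,3,4,0,6](1)
Move 3: P2 pit5 -> P1=[7,5,5,5,1,4](1) P2=[3,3,3,4,0,0](2)
Move 4: P1 pit1 -> P1=[7,0,6,6,2,5](2) P2=[3,3,3,4,0,0](2)
Move 5: P1 pit4 -> P1=[7,0,6,6,0,6](3) P2=[3,3,3,4,0,0](2)
Move 6: P2 pit0 -> P1=[7,0,6,6,0,6](3) P2=[0,4,4,5,0,0](2)

Answer: 7 0 6 6 0 6 3 0 4 4 5 0 0 2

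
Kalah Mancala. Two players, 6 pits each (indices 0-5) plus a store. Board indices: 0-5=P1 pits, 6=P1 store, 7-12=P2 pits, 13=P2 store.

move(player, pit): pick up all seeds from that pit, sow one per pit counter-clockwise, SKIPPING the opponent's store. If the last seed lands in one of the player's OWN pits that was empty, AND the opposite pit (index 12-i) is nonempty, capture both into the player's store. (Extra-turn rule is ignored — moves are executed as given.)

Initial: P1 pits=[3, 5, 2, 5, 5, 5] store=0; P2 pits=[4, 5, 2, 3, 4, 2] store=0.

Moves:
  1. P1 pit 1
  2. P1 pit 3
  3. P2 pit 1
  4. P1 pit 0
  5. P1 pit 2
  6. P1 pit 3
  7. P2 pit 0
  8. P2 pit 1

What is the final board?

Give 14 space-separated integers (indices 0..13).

Move 1: P1 pit1 -> P1=[3,0,3,6,6,6](1) P2=[4,5,2,3,4,2](0)
Move 2: P1 pit3 -> P1=[3,0,3,0,7,7](2) P2=[5,6,3,3,4,2](0)
Move 3: P2 pit1 -> P1=[4,0,3,0,7,7](2) P2=[5,0,4,4,5,3](1)
Move 4: P1 pit0 -> P1=[0,1,4,1,8,7](2) P2=[5,0,4,4,5,3](1)
Move 5: P1 pit2 -> P1=[0,1,0,2,9,8](3) P2=[5,0,4,4,5,3](1)
Move 6: P1 pit3 -> P1=[0,1,0,0,10,9](3) P2=[5,0,4,4,5,3](1)
Move 7: P2 pit0 -> P1=[0,1,0,0,10,9](3) P2=[0,1,5,5,6,4](1)
Move 8: P2 pit1 -> P1=[0,1,0,0,10,9](3) P2=[0,0,6,5,6,4](1)

Answer: 0 1 0 0 10 9 3 0 0 6 5 6 4 1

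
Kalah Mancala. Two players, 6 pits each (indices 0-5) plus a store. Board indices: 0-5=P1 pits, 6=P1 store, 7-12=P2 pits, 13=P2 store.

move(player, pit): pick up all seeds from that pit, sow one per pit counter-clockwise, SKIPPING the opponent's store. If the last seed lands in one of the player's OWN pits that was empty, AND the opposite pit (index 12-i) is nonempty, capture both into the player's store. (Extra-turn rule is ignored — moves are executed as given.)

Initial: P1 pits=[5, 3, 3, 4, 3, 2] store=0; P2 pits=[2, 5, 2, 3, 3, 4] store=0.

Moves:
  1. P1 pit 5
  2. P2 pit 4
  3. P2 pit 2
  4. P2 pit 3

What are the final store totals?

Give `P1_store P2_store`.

Move 1: P1 pit5 -> P1=[5,3,3,4,3,0](1) P2=[3,5,2,3,3,4](0)
Move 2: P2 pit4 -> P1=[6,3,3,4,3,0](1) P2=[3,5,2,3,0,5](1)
Move 3: P2 pit2 -> P1=[6,0,3,4,3,0](1) P2=[3,5,0,4,0,5](5)
Move 4: P2 pit3 -> P1=[7,0,3,4,3,0](1) P2=[3,5,0,0,1,6](6)

Answer: 1 6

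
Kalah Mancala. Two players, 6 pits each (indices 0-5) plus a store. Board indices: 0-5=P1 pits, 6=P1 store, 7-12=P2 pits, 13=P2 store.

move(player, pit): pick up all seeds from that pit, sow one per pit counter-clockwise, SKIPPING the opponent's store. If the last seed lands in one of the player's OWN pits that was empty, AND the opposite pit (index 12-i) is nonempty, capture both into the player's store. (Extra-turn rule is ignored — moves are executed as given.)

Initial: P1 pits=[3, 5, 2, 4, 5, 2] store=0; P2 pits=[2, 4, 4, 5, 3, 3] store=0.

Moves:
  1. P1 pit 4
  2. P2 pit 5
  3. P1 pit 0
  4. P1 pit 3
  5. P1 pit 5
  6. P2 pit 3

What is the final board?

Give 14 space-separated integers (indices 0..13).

Answer: 1 8 3 0 1 0 9 5 2 6 0 4 1 2

Derivation:
Move 1: P1 pit4 -> P1=[3,5,2,4,0,3](1) P2=[3,5,5,5,3,3](0)
Move 2: P2 pit5 -> P1=[4,6,2,4,0,3](1) P2=[3,5,5,5,3,0](1)
Move 3: P1 pit0 -> P1=[0,7,3,5,0,3](7) P2=[3,0,5,5,3,0](1)
Move 4: P1 pit3 -> P1=[0,7,3,0,1,4](8) P2=[4,1,5,5,3,0](1)
Move 5: P1 pit5 -> P1=[0,7,3,0,1,0](9) P2=[5,2,6,5,3,0](1)
Move 6: P2 pit3 -> P1=[1,8,3,0,1,0](9) P2=[5,2,6,0,4,1](2)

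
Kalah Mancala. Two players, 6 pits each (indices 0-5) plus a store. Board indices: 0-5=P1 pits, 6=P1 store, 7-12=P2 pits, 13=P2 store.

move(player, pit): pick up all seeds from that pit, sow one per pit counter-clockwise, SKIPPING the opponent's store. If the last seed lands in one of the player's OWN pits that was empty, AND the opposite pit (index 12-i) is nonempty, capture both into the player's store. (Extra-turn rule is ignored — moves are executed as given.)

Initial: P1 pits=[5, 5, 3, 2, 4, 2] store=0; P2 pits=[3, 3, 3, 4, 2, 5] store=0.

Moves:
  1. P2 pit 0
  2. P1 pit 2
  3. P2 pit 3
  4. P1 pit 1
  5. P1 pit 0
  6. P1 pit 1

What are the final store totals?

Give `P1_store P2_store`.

Move 1: P2 pit0 -> P1=[5,5,3,2,4,2](0) P2=[0,4,4,5,2,5](0)
Move 2: P1 pit2 -> P1=[5,5,0,3,5,3](0) P2=[0,4,4,5,2,5](0)
Move 3: P2 pit3 -> P1=[6,6,0,3,5,3](0) P2=[0,4,4,0,3,6](1)
Move 4: P1 pit1 -> P1=[6,0,1,4,6,4](1) P2=[1,4,4,0,3,6](1)
Move 5: P1 pit0 -> P1=[0,1,2,5,7,5](2) P2=[1,4,4,0,3,6](1)
Move 6: P1 pit1 -> P1=[0,0,3,5,7,5](2) P2=[1,4,4,0,3,6](1)

Answer: 2 1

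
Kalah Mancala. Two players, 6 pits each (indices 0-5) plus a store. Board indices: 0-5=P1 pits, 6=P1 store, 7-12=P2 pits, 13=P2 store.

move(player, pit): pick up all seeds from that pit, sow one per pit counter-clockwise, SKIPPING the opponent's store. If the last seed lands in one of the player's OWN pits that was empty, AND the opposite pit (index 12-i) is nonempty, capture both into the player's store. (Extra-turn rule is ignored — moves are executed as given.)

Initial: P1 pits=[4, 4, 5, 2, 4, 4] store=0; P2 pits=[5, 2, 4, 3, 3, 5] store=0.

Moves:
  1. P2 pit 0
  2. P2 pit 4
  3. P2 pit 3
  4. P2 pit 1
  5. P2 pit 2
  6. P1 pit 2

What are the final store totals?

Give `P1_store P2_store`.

Answer: 1 3

Derivation:
Move 1: P2 pit0 -> P1=[4,4,5,2,4,4](0) P2=[0,3,5,4,4,6](0)
Move 2: P2 pit4 -> P1=[5,5,5,2,4,4](0) P2=[0,3,5,4,0,7](1)
Move 3: P2 pit3 -> P1=[6,5,5,2,4,4](0) P2=[0,3,5,0,1,8](2)
Move 4: P2 pit1 -> P1=[6,5,5,2,4,4](0) P2=[0,0,6,1,2,8](2)
Move 5: P2 pit2 -> P1=[7,6,5,2,4,4](0) P2=[0,0,0,2,3,9](3)
Move 6: P1 pit2 -> P1=[7,6,0,3,5,5](1) P2=[1,0,0,2,3,9](3)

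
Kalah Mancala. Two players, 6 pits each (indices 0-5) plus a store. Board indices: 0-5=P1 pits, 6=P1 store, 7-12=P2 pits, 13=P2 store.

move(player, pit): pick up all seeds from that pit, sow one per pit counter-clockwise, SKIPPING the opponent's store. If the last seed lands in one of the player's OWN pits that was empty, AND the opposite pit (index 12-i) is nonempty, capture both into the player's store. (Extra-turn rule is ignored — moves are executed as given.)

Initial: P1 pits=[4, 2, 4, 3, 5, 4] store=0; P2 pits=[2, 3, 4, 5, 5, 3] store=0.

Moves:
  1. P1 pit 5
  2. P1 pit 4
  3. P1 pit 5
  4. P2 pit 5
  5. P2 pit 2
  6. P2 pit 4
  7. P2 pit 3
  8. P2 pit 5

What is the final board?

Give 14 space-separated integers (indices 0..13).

Answer: 9 7 6 4 0 0 3 4 5 0 0 1 0 5

Derivation:
Move 1: P1 pit5 -> P1=[4,2,4,3,5,0](1) P2=[3,4,5,5,5,3](0)
Move 2: P1 pit4 -> P1=[4,2,4,3,0,1](2) P2=[4,5,6,5,5,3](0)
Move 3: P1 pit5 -> P1=[4,2,4,3,0,0](3) P2=[4,5,6,5,5,3](0)
Move 4: P2 pit5 -> P1=[5,3,4,3,0,0](3) P2=[4,5,6,5,5,0](1)
Move 5: P2 pit2 -> P1=[6,4,4,3,0,0](3) P2=[4,5,0,6,6,1](2)
Move 6: P2 pit4 -> P1=[7,5,5,4,0,0](3) P2=[4,5,0,6,0,2](3)
Move 7: P2 pit3 -> P1=[8,6,6,4,0,0](3) P2=[4,5,0,0,1,3](4)
Move 8: P2 pit5 -> P1=[9,7,6,4,0,0](3) P2=[4,5,0,0,1,0](5)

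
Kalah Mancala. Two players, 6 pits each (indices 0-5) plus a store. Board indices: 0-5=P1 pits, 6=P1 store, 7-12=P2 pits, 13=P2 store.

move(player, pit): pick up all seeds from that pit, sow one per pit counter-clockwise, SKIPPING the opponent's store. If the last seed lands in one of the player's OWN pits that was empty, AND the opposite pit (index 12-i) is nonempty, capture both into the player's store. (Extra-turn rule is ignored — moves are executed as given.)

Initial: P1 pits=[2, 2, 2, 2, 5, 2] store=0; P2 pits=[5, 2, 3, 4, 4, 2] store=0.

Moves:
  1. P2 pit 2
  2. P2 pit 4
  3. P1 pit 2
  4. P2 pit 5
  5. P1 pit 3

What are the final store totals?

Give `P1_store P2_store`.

Answer: 1 2

Derivation:
Move 1: P2 pit2 -> P1=[2,2,2,2,5,2](0) P2=[5,2,0,5,5,3](0)
Move 2: P2 pit4 -> P1=[3,3,3,2,5,2](0) P2=[5,2,0,5,0,4](1)
Move 3: P1 pit2 -> P1=[3,3,0,3,6,3](0) P2=[5,2,0,5,0,4](1)
Move 4: P2 pit5 -> P1=[4,4,1,3,6,3](0) P2=[5,2,0,5,0,0](2)
Move 5: P1 pit3 -> P1=[4,4,1,0,7,4](1) P2=[5,2,0,5,0,0](2)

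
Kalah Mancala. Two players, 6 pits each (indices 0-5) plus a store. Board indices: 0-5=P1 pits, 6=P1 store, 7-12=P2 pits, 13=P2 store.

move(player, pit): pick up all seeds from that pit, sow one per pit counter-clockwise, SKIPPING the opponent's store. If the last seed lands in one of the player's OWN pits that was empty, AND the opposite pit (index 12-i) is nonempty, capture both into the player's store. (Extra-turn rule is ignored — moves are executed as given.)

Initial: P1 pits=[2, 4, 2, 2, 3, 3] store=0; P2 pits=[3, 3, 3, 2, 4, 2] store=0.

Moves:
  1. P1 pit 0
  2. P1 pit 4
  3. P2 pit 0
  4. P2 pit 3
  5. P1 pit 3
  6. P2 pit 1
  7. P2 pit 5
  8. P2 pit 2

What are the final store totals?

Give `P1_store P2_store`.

Answer: 1 3

Derivation:
Move 1: P1 pit0 -> P1=[0,5,3,2,3,3](0) P2=[3,3,3,2,4,2](0)
Move 2: P1 pit4 -> P1=[0,5,3,2,0,4](1) P2=[4,3,3,2,4,2](0)
Move 3: P2 pit0 -> P1=[0,5,3,2,0,4](1) P2=[0,4,4,3,5,2](0)
Move 4: P2 pit3 -> P1=[0,5,3,2,0,4](1) P2=[0,4,4,0,6,3](1)
Move 5: P1 pit3 -> P1=[0,5,3,0,1,5](1) P2=[0,4,4,0,6,3](1)
Move 6: P2 pit1 -> P1=[0,5,3,0,1,5](1) P2=[0,0,5,1,7,4](1)
Move 7: P2 pit5 -> P1=[1,6,4,0,1,5](1) P2=[0,0,5,1,7,0](2)
Move 8: P2 pit2 -> P1=[2,6,4,0,1,5](1) P2=[0,0,0,2,8,1](3)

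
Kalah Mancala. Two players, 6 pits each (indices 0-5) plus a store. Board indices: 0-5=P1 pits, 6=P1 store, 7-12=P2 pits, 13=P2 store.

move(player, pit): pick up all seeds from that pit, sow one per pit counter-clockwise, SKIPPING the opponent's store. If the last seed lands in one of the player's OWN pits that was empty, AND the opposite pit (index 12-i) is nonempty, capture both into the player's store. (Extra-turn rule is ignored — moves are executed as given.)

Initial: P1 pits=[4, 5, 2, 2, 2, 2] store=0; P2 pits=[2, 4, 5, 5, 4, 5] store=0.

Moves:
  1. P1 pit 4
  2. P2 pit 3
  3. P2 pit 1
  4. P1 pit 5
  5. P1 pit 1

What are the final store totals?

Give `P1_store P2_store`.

Move 1: P1 pit4 -> P1=[4,5,2,2,0,3](1) P2=[2,4,5,5,4,5](0)
Move 2: P2 pit3 -> P1=[5,6,2,2,0,3](1) P2=[2,4,5,0,5,6](1)
Move 3: P2 pit1 -> P1=[5,6,2,2,0,3](1) P2=[2,0,6,1,6,7](1)
Move 4: P1 pit5 -> P1=[5,6,2,2,0,0](2) P2=[3,1,6,1,6,7](1)
Move 5: P1 pit1 -> P1=[5,0,3,3,1,1](3) P2=[4,1,6,1,6,7](1)

Answer: 3 1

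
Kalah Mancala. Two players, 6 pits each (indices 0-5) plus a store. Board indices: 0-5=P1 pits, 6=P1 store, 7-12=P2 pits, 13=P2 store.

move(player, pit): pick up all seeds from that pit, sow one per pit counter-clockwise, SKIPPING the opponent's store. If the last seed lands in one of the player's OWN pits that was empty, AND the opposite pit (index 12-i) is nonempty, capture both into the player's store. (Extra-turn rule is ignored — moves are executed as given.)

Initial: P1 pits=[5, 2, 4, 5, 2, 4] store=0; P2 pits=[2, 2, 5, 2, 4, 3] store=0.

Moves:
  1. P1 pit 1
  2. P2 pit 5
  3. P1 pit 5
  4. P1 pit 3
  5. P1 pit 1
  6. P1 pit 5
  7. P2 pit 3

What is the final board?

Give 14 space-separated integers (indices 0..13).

Answer: 0 0 6 0 3 0 3 4 4 7 0 5 0 8

Derivation:
Move 1: P1 pit1 -> P1=[5,0,5,6,2,4](0) P2=[2,2,5,2,4,3](0)
Move 2: P2 pit5 -> P1=[6,1,5,6,2,4](0) P2=[2,2,5,2,4,0](1)
Move 3: P1 pit5 -> P1=[6,1,5,6,2,0](1) P2=[3,3,6,2,4,0](1)
Move 4: P1 pit3 -> P1=[6,1,5,0,3,1](2) P2=[4,4,7,2,4,0](1)
Move 5: P1 pit1 -> P1=[6,0,6,0,3,1](2) P2=[4,4,7,2,4,0](1)
Move 6: P1 pit5 -> P1=[6,0,6,0,3,0](3) P2=[4,4,7,2,4,0](1)
Move 7: P2 pit3 -> P1=[0,0,6,0,3,0](3) P2=[4,4,7,0,5,0](8)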